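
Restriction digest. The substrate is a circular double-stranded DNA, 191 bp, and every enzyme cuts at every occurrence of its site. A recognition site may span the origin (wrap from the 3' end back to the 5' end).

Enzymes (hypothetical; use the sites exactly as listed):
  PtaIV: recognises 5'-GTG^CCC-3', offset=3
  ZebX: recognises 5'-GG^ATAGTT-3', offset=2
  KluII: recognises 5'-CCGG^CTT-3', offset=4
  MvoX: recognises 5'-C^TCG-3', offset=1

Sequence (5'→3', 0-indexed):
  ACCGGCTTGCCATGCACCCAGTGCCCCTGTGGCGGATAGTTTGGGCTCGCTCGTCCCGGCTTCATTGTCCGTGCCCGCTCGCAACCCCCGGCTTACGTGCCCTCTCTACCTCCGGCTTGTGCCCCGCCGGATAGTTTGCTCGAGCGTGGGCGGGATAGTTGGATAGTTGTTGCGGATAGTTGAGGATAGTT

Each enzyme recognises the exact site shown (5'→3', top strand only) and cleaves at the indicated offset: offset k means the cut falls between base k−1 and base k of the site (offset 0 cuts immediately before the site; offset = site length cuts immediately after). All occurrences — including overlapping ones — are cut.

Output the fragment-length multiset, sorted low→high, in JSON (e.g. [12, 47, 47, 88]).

Scan for sites:
  PtaIV GTGCCC/3: at [20, 70, 96, 118] ⇒ [23, 73, 99, 121]
  ZebX GGATAGTT/2: at [33, 128, 152, 160, 173, 183] ⇒ [35, 130, 154, 162, 175, 185]
  KluII CCGGCTT/4: at [1, 55, 87, 111] ⇒ [5, 59, 91, 115]
  MvoX CTCG/1: at [45, 49, 77, 138] ⇒ [46, 50, 78, 139]

All cut coordinates (distinct, sorted): [5, 23, 35, 46, 50, 59, 73, 78, 91, 99, 115, 121, 130, 139, 154, 162, 175, 185]

Fragment lengths:
  5→23: 18 bp
  23→35: 12 bp
  35→46: 11 bp
  46→50: 4 bp
  50→59: 9 bp
  59→73: 14 bp
  73→78: 5 bp
  78→91: 13 bp
  91→99: 8 bp
  99→115: 16 bp
  115→121: 6 bp
  121→130: 9 bp
  130→139: 9 bp
  139→154: 15 bp
  154→162: 8 bp
  162→175: 13 bp
  175→185: 10 bp
  185→5 (wrap): 191-185+5 = 11 bp

[4,5,6,8,8,9,9,9,10,11,11,12,13,13,14,15,16,18]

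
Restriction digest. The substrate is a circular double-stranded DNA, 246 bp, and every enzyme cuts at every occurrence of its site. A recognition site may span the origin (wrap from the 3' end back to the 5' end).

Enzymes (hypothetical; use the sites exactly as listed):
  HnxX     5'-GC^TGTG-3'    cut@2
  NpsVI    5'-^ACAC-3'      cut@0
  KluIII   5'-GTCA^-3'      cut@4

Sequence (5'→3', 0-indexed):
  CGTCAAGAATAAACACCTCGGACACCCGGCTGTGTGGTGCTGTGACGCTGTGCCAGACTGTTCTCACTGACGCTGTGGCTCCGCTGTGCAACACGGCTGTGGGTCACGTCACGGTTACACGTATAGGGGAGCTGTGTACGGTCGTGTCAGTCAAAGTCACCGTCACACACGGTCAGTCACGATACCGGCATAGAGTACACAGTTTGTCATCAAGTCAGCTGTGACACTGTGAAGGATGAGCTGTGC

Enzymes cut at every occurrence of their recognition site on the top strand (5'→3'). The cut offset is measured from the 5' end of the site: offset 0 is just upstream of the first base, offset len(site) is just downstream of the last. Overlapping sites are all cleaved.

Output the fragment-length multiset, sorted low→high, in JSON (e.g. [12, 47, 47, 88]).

[1,1,2,4,4,4,5,5,5,6,6,7,7,8,8,9,9,9,9,10,10,11,13,16,17,17,18,25]

Site scan:
  HnxX GCTGTG/2: at [28, 38, 46, 71, 82, 95, 130, 217, 239] ⇒ [30, 40, 48, 73, 84, 97, 132, 219, 241]
  NpsVI ACAC/0: at [12, 21, 90, 116, 164, 166, 196, 223] ⇒ [12, 21, 90, 116, 164, 166, 196, 223]
  KluIII GTCA/4: at [1, 102, 107, 145, 149, 155, 161, 171, 175, 205, 213] ⇒ [5, 106, 111, 149, 153, 159, 165, 175, 179, 209, 217]

All cut coordinates (distinct, sorted): [5, 12, 21, 30, 40, 48, 73, 84, 90, 97, 106, 111, 116, 132, 149, 153, 159, 164, 165, 166, 175, 179, 196, 209, 217, 219, 223, 241]

Fragment lengths:
  5→12: 7 bp
  12→21: 9 bp
  21→30: 9 bp
  30→40: 10 bp
  40→48: 8 bp
  48→73: 25 bp
  73→84: 11 bp
  84→90: 6 bp
  90→97: 7 bp
  97→106: 9 bp
  106→111: 5 bp
  111→116: 5 bp
  116→132: 16 bp
  132→149: 17 bp
  149→153: 4 bp
  153→159: 6 bp
  159→164: 5 bp
  164→165: 1 bp
  165→166: 1 bp
  166→175: 9 bp
  175→179: 4 bp
  179→196: 17 bp
  196→209: 13 bp
  209→217: 8 bp
  217→219: 2 bp
  219→223: 4 bp
  223→241: 18 bp
  241→5 (wrap): 246-241+5 = 10 bp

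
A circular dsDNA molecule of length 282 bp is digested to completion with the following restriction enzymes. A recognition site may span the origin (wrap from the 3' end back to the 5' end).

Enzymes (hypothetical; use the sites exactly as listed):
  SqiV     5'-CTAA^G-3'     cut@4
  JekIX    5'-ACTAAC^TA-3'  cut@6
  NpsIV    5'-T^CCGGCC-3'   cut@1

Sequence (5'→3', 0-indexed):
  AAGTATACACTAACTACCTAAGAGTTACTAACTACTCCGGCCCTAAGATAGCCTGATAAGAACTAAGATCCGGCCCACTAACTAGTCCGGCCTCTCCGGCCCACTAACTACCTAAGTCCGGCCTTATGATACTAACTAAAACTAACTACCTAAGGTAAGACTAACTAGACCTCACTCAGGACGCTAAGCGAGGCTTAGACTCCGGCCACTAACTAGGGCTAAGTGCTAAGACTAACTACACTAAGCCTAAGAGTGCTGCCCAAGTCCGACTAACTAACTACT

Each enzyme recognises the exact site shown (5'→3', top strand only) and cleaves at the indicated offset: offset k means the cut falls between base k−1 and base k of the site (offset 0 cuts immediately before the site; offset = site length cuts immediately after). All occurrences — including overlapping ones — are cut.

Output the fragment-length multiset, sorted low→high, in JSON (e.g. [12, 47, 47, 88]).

[2,3,4,4,4,6,6,7,7,7,7,7,8,9,9,10,10,11,12,12,12,13,13,14,19,20,22,24]

Site scan:
  SqiV CTAAG/4: at [17, 42, 62, 111, 149, 183, 218, 225, 240, 246, 280] ⇒ [2, 21, 46, 66, 115, 153, 187, 222, 229, 244, 250]
  JekIX ACTAACTA/6: at [8, 26, 76, 102, 130, 140, 159, 207, 230, 268, 272] ⇒ [14, 32, 82, 108, 136, 146, 165, 213, 236, 274, 278]
  NpsIV TCCGGCC/1: at [35, 68, 85, 94, 116, 200] ⇒ [36, 69, 86, 95, 117, 201]

Pooled cuts: [2, 14, 21, 32, 36, 46, 66, 69, 82, 86, 95, 108, 115, 117, 136, 146, 153, 165, 187, 201, 213, 222, 229, 236, 244, 250, 274, 278]

Fragment lengths:
  2→14: 12 bp
  14→21: 7 bp
  21→32: 11 bp
  32→36: 4 bp
  36→46: 10 bp
  46→66: 20 bp
  66→69: 3 bp
  69→82: 13 bp
  82→86: 4 bp
  86→95: 9 bp
  95→108: 13 bp
  108→115: 7 bp
  115→117: 2 bp
  117→136: 19 bp
  136→146: 10 bp
  146→153: 7 bp
  153→165: 12 bp
  165→187: 22 bp
  187→201: 14 bp
  201→213: 12 bp
  213→222: 9 bp
  222→229: 7 bp
  229→236: 7 bp
  236→244: 8 bp
  244→250: 6 bp
  250→274: 24 bp
  274→278: 4 bp
  278→2 (wrap): 282-278+2 = 6 bp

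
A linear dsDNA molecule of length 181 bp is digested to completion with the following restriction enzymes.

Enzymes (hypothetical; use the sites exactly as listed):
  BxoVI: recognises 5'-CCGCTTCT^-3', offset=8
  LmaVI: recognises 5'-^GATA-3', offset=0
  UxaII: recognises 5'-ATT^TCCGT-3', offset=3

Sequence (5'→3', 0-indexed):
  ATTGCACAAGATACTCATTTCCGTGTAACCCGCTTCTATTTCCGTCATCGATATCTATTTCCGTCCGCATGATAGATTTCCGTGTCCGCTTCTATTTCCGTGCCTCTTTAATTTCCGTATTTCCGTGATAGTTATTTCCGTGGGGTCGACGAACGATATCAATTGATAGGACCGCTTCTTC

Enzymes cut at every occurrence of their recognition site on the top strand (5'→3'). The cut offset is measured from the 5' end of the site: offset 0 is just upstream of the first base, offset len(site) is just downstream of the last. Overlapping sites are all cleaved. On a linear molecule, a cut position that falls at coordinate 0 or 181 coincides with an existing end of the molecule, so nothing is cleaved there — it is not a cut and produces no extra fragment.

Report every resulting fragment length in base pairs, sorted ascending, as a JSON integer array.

[2,3,3,5,8,8,9,9,10,10,10,10,11,15,15,17,18,18]

Per-enzyme occurrences:
  BxoVI (CCGCTTCT, off=8): starts [29, 85, 171] → cuts [37, 93, 179]
  LmaVI (GATA, off=0): starts [9, 49, 70, 126, 154, 164] → cuts [9, 49, 70, 126, 154, 164]
  UxaII (ATTTCCGT, off=3): starts [16, 37, 56, 75, 93, 110, 118, 133] → cuts [19, 40, 59, 78, 96, 113, 121, 136]

Pooled cuts: [9, 19, 37, 40, 49, 59, 70, 78, 93, 96, 113, 121, 126, 136, 154, 164, 179]

Fragment lengths:
  [0,9): 9 bp
  [9,19): 10 bp
  [19,37): 18 bp
  [37,40): 3 bp
  [40,49): 9 bp
  [49,59): 10 bp
  [59,70): 11 bp
  [70,78): 8 bp
  [78,93): 15 bp
  [93,96): 3 bp
  [96,113): 17 bp
  [113,121): 8 bp
  [121,126): 5 bp
  [126,136): 10 bp
  [136,154): 18 bp
  [154,164): 10 bp
  [164,179): 15 bp
  [179,181): 2 bp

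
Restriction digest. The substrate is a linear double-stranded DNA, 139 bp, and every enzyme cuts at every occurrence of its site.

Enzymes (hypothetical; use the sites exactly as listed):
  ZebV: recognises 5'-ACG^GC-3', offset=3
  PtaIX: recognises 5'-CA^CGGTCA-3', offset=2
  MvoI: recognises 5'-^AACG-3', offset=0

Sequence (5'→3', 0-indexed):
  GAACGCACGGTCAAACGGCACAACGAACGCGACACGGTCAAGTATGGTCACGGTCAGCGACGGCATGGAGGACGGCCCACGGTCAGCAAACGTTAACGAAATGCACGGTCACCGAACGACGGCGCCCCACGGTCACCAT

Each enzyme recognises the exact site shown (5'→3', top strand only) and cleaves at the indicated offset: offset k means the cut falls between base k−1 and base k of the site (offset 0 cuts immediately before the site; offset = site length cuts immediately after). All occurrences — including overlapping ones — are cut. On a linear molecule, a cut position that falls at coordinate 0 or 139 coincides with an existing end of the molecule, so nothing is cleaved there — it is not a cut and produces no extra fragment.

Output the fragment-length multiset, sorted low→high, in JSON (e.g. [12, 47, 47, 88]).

Site scan:
  ZebV ACGGC/3: at [14, 59, 71, 118] ⇒ [17, 62, 74, 121]
  PtaIX CACGGTCA/2: at [5, 32, 48, 77, 103, 127] ⇒ [7, 34, 50, 79, 105, 129]
  MvoI AACG/0: at [1, 13, 21, 25, 88, 94, 114] ⇒ [1, 13, 21, 25, 88, 94, 114]

Pooled cuts: [1, 7, 13, 17, 21, 25, 34, 50, 62, 74, 79, 88, 94, 105, 114, 121, 129]

Fragment lengths:
  [0,1): 1 bp
  [1,7): 6 bp
  [7,13): 6 bp
  [13,17): 4 bp
  [17,21): 4 bp
  [21,25): 4 bp
  [25,34): 9 bp
  [34,50): 16 bp
  [50,62): 12 bp
  [62,74): 12 bp
  [74,79): 5 bp
  [79,88): 9 bp
  [88,94): 6 bp
  [94,105): 11 bp
  [105,114): 9 bp
  [114,121): 7 bp
  [121,129): 8 bp
  [129,139): 10 bp

[1,4,4,4,5,6,6,6,7,8,9,9,9,10,11,12,12,16]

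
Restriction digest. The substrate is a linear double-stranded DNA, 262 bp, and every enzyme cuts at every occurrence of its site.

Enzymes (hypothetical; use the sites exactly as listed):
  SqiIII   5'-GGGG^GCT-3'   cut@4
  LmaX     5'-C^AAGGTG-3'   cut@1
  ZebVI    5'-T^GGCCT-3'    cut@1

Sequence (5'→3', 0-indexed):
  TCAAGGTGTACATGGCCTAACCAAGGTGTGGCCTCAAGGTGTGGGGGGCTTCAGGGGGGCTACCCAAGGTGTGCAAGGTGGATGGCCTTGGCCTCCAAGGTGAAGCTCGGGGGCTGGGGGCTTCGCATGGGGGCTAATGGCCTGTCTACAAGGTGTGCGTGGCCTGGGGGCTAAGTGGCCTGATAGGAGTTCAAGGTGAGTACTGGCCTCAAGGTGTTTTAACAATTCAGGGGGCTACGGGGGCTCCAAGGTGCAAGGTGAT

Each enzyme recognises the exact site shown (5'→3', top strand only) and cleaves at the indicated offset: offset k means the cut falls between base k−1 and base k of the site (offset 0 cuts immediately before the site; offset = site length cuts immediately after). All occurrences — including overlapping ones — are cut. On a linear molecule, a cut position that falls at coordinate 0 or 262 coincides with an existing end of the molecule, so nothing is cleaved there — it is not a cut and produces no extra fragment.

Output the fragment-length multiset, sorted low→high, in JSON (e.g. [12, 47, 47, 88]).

Site scan:
  SqiIII (GGGGGCT, off=4): starts [43, 54, 108, 115, 128, 165, 229, 238] → cuts [47, 58, 112, 119, 132, 169, 233, 242]
  LmaX (CAAGGTG, off=1): starts [1, 21, 34, 64, 73, 95, 148, 191, 209, 246, 253] → cuts [2, 22, 35, 65, 74, 96, 149, 192, 210, 247, 254]
  ZebVI (TGGCCT, off=1): starts [12, 28, 82, 88, 137, 159, 175, 203] → cuts [13, 29, 83, 89, 138, 160, 176, 204]

Pooled cuts: [2, 13, 22, 29, 35, 47, 58, 65, 74, 83, 89, 96, 112, 119, 132, 138, 149, 160, 169, 176, 192, 204, 210, 233, 242, 247, 254]

Fragments:
  [0,2): 2 bp
  [2,13): 11 bp
  [13,22): 9 bp
  [22,29): 7 bp
  [29,35): 6 bp
  [35,47): 12 bp
  [47,58): 11 bp
  [58,65): 7 bp
  [65,74): 9 bp
  [74,83): 9 bp
  [83,89): 6 bp
  [89,96): 7 bp
  [96,112): 16 bp
  [112,119): 7 bp
  [119,132): 13 bp
  [132,138): 6 bp
  [138,149): 11 bp
  [149,160): 11 bp
  [160,169): 9 bp
  [169,176): 7 bp
  [176,192): 16 bp
  [192,204): 12 bp
  [204,210): 6 bp
  [210,233): 23 bp
  [233,242): 9 bp
  [242,247): 5 bp
  [247,254): 7 bp
  [254,262): 8 bp

[2,5,6,6,6,6,7,7,7,7,7,7,8,9,9,9,9,9,11,11,11,11,12,12,13,16,16,23]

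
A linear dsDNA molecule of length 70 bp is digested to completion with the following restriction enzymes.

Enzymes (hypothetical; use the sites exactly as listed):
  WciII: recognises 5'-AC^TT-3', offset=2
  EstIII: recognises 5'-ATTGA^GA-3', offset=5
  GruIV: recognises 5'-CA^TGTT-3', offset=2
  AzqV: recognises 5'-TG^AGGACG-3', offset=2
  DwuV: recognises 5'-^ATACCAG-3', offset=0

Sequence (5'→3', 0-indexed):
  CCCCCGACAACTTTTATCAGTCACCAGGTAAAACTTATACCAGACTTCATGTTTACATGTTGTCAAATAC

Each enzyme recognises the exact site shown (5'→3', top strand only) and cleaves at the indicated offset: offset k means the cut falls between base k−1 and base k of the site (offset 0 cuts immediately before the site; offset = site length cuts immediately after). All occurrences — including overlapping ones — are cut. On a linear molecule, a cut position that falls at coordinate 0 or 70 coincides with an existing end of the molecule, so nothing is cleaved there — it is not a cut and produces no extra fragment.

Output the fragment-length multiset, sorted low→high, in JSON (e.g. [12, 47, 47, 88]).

[2,4,8,9,11,13,23]

Site scan:
  WciII (ACTT, off=2): starts [9, 32, 43] → cuts [11, 34, 45]
  EstIII (ATTGAGA, off=5): no sites
  GruIV (CATGTT, off=2): starts [47, 55] → cuts [49, 57]
  AzqV (TGAGGACG, off=2): no sites
  DwuV (ATACCAG, off=0): starts [36] → cuts [36]

All cut coordinates (distinct, sorted): [11, 34, 36, 45, 49, 57]

Fragments:
  [0,11): 11 bp
  [11,34): 23 bp
  [34,36): 2 bp
  [36,45): 9 bp
  [45,49): 4 bp
  [49,57): 8 bp
  [57,70): 13 bp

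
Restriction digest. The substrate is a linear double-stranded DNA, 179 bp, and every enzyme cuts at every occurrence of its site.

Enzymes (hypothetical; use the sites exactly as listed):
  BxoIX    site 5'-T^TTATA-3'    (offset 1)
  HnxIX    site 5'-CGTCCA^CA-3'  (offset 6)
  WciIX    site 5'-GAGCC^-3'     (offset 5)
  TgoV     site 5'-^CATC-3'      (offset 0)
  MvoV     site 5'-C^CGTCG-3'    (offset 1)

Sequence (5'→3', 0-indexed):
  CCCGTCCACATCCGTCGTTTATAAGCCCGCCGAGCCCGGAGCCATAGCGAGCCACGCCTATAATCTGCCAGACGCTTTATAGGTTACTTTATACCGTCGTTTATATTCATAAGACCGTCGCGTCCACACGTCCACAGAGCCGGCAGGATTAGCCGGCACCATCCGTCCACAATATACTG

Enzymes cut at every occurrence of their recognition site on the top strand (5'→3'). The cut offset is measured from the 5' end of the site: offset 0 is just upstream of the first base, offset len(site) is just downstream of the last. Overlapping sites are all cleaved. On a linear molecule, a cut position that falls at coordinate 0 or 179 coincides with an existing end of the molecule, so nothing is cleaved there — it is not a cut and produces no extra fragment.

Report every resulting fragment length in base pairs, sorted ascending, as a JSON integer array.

Scan for sites:
  BxoIX (TTTATA, off=1): starts [17, 75, 87, 99] → cuts [18, 76, 88, 100]
  HnxIX (CGTCCACA, off=6): starts [2, 120, 128, 163] → cuts [8, 126, 134, 169]
  WciIX (GAGCC, off=5): starts [31, 38, 48, 136] → cuts [36, 43, 53, 141]
  TgoV (CATC, off=0): starts [8, 159] → cuts [8, 159]
  MvoV (CCGTCG, off=1): starts [11, 93, 114] → cuts [12, 94, 115]

All cut coordinates (distinct, sorted): [8, 12, 18, 36, 43, 53, 76, 88, 94, 100, 115, 126, 134, 141, 159, 169]

Fragment lengths:
  [0,8): 8 bp
  [8,12): 4 bp
  [12,18): 6 bp
  [18,36): 18 bp
  [36,43): 7 bp
  [43,53): 10 bp
  [53,76): 23 bp
  [76,88): 12 bp
  [88,94): 6 bp
  [94,100): 6 bp
  [100,115): 15 bp
  [115,126): 11 bp
  [126,134): 8 bp
  [134,141): 7 bp
  [141,159): 18 bp
  [159,169): 10 bp
  [169,179): 10 bp

[4,6,6,6,7,7,8,8,10,10,10,11,12,15,18,18,23]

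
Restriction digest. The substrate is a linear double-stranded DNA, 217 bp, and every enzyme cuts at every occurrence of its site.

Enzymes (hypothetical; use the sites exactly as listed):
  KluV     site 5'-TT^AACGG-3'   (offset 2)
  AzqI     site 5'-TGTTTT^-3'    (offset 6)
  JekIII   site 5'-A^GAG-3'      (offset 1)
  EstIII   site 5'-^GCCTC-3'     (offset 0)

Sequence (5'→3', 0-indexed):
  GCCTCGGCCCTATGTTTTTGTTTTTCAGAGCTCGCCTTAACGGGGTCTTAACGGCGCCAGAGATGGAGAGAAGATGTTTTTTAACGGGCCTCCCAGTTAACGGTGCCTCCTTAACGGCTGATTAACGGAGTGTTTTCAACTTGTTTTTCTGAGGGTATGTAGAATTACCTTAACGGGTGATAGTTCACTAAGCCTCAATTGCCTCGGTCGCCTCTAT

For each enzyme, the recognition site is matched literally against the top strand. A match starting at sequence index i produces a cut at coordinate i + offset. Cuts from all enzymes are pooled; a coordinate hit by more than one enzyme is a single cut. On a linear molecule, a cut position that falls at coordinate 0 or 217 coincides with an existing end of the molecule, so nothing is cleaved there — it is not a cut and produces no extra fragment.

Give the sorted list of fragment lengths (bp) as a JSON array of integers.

[2,3,5,6,6,8,8,8,9,9,10,11,11,11,11,11,13,13,18,20,24]

Site scan:
  KluV TTAACGG/2: at [36, 47, 80, 96, 110, 121, 169] ⇒ [38, 49, 82, 98, 112, 123, 171]
  AzqI TGTTTT/6: at [12, 18, 74, 130, 141] ⇒ [18, 24, 80, 136, 147]
  JekIII AGAG/1: at [26, 58, 66] ⇒ [27, 59, 67]
  EstIII GCCTC/0: at [0, 87, 104, 191, 200, 209] ⇒ [87, 104, 191, 200, 209] (position 0 is a terminus of the linear molecule — no cut)

Pooled cuts: [18, 24, 27, 38, 49, 59, 67, 80, 82, 87, 98, 104, 112, 123, 136, 147, 171, 191, 200, 209]

Fragment lengths:
  [0,18): 18 bp
  [18,24): 6 bp
  [24,27): 3 bp
  [27,38): 11 bp
  [38,49): 11 bp
  [49,59): 10 bp
  [59,67): 8 bp
  [67,80): 13 bp
  [80,82): 2 bp
  [82,87): 5 bp
  [87,98): 11 bp
  [98,104): 6 bp
  [104,112): 8 bp
  [112,123): 11 bp
  [123,136): 13 bp
  [136,147): 11 bp
  [147,171): 24 bp
  [171,191): 20 bp
  [191,200): 9 bp
  [200,209): 9 bp
  [209,217): 8 bp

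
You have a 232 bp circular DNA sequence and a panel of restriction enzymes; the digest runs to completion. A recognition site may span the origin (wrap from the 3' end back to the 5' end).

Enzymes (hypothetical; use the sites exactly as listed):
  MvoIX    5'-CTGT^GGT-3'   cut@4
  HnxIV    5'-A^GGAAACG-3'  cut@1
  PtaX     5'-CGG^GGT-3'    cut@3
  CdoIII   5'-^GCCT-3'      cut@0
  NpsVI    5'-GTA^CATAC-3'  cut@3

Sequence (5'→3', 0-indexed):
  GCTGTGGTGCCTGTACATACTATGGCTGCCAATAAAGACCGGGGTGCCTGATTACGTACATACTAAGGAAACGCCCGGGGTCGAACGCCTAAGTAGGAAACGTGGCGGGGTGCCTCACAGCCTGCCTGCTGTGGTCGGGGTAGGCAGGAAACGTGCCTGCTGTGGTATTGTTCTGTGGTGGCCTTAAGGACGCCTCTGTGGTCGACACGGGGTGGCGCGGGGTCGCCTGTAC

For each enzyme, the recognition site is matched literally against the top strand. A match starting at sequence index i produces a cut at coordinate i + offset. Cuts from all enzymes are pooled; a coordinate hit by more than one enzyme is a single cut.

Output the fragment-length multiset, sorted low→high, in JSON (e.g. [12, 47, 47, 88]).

[3,3,3,4,4,4,6,7,8,8,8,8,8,8,9,9,9,10,11,11,12,13,13,13,13,27]

Per-enzyme occurrences:
  MvoIX CTGTGGT/4: at [1, 128, 159, 172, 195] ⇒ [5, 132, 163, 176, 199]
  HnxIV AGGAAACG/1: at [65, 94, 145] ⇒ [66, 95, 146]
  PtaX CGGGGT/3: at [39, 75, 105, 135, 207, 217] ⇒ [42, 78, 108, 138, 210, 220]
  CdoIII GCCT/0: at [8, 45, 86, 111, 119, 123, 154, 180, 191, 224] ⇒ [8, 45, 86, 111, 119, 123, 154, 180, 191, 224]
  NpsVI GTACATAC/3: at [12, 55] ⇒ [15, 58]

Pooled cuts: [5, 8, 15, 42, 45, 58, 66, 78, 86, 95, 108, 111, 119, 123, 132, 138, 146, 154, 163, 176, 180, 191, 199, 210, 220, 224]

Fragments:
  5→8: 3 bp
  8→15: 7 bp
  15→42: 27 bp
  42→45: 3 bp
  45→58: 13 bp
  58→66: 8 bp
  66→78: 12 bp
  78→86: 8 bp
  86→95: 9 bp
  95→108: 13 bp
  108→111: 3 bp
  111→119: 8 bp
  119→123: 4 bp
  123→132: 9 bp
  132→138: 6 bp
  138→146: 8 bp
  146→154: 8 bp
  154→163: 9 bp
  163→176: 13 bp
  176→180: 4 bp
  180→191: 11 bp
  191→199: 8 bp
  199→210: 11 bp
  210→220: 10 bp
  220→224: 4 bp
  224→5 (wrap): 232-224+5 = 13 bp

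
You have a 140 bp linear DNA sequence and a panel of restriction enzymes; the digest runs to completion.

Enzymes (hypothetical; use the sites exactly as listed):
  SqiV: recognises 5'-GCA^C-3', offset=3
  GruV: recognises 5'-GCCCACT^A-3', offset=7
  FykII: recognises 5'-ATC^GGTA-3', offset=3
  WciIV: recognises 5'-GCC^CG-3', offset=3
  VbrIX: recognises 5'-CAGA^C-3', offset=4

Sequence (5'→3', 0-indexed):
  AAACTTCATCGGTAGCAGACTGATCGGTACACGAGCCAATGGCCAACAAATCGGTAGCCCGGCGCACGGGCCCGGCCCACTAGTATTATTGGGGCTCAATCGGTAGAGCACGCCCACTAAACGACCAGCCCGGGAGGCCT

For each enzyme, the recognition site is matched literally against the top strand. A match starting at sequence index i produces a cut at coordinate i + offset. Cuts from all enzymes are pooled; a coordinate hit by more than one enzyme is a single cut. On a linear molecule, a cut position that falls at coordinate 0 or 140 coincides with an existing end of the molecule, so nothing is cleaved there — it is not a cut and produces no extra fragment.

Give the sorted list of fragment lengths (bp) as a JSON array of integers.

[6,6,7,7,8,9,9,9,10,10,12,20,27]

Per-enzyme occurrences:
  SqiV GCAC/3: at [63, 107] ⇒ [66, 110]
  GruV GCCCACTA/7: at [74, 111] ⇒ [81, 118]
  FykII ATCGGTA/3: at [7, 22, 49, 98] ⇒ [10, 25, 52, 101]
  WciIV GCCCG/3: at [56, 69, 127] ⇒ [59, 72, 130]
  VbrIX CAGAC/4: at [15] ⇒ [19]

Pooled cuts: [10, 19, 25, 52, 59, 66, 72, 81, 101, 110, 118, 130]

Fragment lengths:
  [0,10): 10 bp
  [10,19): 9 bp
  [19,25): 6 bp
  [25,52): 27 bp
  [52,59): 7 bp
  [59,66): 7 bp
  [66,72): 6 bp
  [72,81): 9 bp
  [81,101): 20 bp
  [101,110): 9 bp
  [110,118): 8 bp
  [118,130): 12 bp
  [130,140): 10 bp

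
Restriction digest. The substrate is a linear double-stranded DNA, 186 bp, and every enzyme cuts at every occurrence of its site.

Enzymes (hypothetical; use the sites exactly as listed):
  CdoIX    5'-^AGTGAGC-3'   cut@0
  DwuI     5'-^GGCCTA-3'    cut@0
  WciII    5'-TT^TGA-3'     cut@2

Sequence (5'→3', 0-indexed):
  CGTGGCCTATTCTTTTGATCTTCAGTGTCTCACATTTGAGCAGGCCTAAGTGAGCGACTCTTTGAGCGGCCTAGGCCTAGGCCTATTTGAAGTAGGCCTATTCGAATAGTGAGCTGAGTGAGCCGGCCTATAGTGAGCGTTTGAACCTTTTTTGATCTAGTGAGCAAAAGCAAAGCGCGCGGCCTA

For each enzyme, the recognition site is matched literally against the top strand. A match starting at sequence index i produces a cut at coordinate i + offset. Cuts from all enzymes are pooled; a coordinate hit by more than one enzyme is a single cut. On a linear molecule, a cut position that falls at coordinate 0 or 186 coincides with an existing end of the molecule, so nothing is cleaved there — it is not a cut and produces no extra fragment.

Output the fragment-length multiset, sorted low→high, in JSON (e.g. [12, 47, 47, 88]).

Scan for sites:
  CdoIX AGTGAGC/0: at [48, 107, 116, 131, 158] ⇒ [48, 107, 116, 131, 158]
  DwuI GGCCTA/0: at [3, 42, 67, 73, 79, 94, 124, 180] ⇒ [3, 42, 67, 73, 79, 94, 124, 180]
  WciII TTTGA/2: at [13, 34, 60, 85, 139, 150] ⇒ [15, 36, 62, 87, 141, 152]

Pooled cuts: [3, 15, 36, 42, 48, 62, 67, 73, 79, 87, 94, 107, 116, 124, 131, 141, 152, 158, 180]

Fragments:
  [0,3): 3 bp
  [3,15): 12 bp
  [15,36): 21 bp
  [36,42): 6 bp
  [42,48): 6 bp
  [48,62): 14 bp
  [62,67): 5 bp
  [67,73): 6 bp
  [73,79): 6 bp
  [79,87): 8 bp
  [87,94): 7 bp
  [94,107): 13 bp
  [107,116): 9 bp
  [116,124): 8 bp
  [124,131): 7 bp
  [131,141): 10 bp
  [141,152): 11 bp
  [152,158): 6 bp
  [158,180): 22 bp
  [180,186): 6 bp

[3,5,6,6,6,6,6,6,7,7,8,8,9,10,11,12,13,14,21,22]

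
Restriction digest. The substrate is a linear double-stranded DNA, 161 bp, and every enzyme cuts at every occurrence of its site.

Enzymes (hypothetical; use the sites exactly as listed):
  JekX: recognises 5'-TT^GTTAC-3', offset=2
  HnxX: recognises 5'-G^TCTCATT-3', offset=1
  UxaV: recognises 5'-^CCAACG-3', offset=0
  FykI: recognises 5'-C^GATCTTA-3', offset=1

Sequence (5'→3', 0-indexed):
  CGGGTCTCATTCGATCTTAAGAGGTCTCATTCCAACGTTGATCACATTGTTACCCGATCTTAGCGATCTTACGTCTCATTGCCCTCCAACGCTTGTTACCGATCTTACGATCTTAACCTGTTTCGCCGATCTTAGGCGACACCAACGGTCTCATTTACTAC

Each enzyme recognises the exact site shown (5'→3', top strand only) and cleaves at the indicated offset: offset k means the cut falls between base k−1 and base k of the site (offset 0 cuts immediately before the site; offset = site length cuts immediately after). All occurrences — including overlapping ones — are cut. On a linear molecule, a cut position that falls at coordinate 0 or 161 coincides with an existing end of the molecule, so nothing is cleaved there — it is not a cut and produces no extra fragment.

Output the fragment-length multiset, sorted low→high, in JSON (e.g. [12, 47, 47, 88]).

[4,6,7,7,7,8,8,9,9,9,12,12,13,14,17,19]

Scan for sites:
  JekX (TTGTTAC, off=2): starts [46, 92] → cuts [48, 94]
  HnxX (GTCTCATT, off=1): starts [3, 23, 72, 147] → cuts [4, 24, 73, 148]
  UxaV (CCAACG, off=0): starts [31, 85, 141] → cuts [31, 85, 141]
  FykI (CGATCTTA, off=1): starts [11, 54, 63, 99, 107, 126] → cuts [12, 55, 64, 100, 108, 127]

All cut coordinates (distinct, sorted): [4, 12, 24, 31, 48, 55, 64, 73, 85, 94, 100, 108, 127, 141, 148]

Fragment lengths:
  [0,4): 4 bp
  [4,12): 8 bp
  [12,24): 12 bp
  [24,31): 7 bp
  [31,48): 17 bp
  [48,55): 7 bp
  [55,64): 9 bp
  [64,73): 9 bp
  [73,85): 12 bp
  [85,94): 9 bp
  [94,100): 6 bp
  [100,108): 8 bp
  [108,127): 19 bp
  [127,141): 14 bp
  [141,148): 7 bp
  [148,161): 13 bp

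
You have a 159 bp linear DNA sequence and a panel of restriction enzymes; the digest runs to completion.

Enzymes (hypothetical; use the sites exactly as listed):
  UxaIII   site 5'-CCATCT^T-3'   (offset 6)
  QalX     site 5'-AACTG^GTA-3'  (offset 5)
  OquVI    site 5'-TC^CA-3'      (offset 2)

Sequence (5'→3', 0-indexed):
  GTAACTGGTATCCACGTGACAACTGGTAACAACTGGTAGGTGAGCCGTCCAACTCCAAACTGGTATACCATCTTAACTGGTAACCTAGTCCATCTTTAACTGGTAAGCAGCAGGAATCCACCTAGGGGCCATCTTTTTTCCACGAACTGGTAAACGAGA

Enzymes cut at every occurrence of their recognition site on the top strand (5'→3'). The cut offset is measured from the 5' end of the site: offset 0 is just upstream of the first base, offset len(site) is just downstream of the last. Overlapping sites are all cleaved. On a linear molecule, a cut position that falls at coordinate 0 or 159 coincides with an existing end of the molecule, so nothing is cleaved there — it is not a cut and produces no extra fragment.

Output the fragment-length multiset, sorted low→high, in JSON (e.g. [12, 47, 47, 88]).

[5,5,6,6,6,7,7,7,9,10,10,11,11,13,14,16,16]

Scan for sites:
  UxaIII CCATCTT/6: at [67, 89, 128] ⇒ [73, 95, 134]
  QalX AACTGGTA/5: at [2, 20, 30, 57, 74, 97, 144] ⇒ [7, 25, 35, 62, 79, 102, 149]
  OquVI TCCA/2: at [10, 47, 53, 88, 116, 138] ⇒ [12, 49, 55, 90, 118, 140]

Pooled cuts: [7, 12, 25, 35, 49, 55, 62, 73, 79, 90, 95, 102, 118, 134, 140, 149]

Fragments:
  [0,7): 7 bp
  [7,12): 5 bp
  [12,25): 13 bp
  [25,35): 10 bp
  [35,49): 14 bp
  [49,55): 6 bp
  [55,62): 7 bp
  [62,73): 11 bp
  [73,79): 6 bp
  [79,90): 11 bp
  [90,95): 5 bp
  [95,102): 7 bp
  [102,118): 16 bp
  [118,134): 16 bp
  [134,140): 6 bp
  [140,149): 9 bp
  [149,159): 10 bp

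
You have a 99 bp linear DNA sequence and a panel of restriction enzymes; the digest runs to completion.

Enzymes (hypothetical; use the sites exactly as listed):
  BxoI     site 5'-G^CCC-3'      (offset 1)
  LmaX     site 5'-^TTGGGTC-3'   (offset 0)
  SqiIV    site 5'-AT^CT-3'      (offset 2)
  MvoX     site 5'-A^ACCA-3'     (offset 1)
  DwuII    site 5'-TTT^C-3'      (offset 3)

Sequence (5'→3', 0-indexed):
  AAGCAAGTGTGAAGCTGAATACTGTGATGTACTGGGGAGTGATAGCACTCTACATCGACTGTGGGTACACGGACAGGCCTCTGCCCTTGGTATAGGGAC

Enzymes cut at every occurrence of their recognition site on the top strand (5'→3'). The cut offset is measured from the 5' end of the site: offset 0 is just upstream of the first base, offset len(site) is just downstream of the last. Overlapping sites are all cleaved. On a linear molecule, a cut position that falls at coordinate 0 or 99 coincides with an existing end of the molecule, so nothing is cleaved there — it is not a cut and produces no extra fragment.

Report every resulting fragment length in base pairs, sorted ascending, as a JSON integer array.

[16,83]

Site scan:
  BxoI GCCC/1: at [82] ⇒ [83]
  LmaX (TTGGGTC, off=0): no sites
  SqiIV (ATCT, off=2): no sites
  MvoX (AACCA, off=1): no sites
  DwuII (TTTC, off=3): no sites

All cut coordinates (distinct, sorted): [83]

Fragments:
  [0,83): 83 bp
  [83,99): 16 bp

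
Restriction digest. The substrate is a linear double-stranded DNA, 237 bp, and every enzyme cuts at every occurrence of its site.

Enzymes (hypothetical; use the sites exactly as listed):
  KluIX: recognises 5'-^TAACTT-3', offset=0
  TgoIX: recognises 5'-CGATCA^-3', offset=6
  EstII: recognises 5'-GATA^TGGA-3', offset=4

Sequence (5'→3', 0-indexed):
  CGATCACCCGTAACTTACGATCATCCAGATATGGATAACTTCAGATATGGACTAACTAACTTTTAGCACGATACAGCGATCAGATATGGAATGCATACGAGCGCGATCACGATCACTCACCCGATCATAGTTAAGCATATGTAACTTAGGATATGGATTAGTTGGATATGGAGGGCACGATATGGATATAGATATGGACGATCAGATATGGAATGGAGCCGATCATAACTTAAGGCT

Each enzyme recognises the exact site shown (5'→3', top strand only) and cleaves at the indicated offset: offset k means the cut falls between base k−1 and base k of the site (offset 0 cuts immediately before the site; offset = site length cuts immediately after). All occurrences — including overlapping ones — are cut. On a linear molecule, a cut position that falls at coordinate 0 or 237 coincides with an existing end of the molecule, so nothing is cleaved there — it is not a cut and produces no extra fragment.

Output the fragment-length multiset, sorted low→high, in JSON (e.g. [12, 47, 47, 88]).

Scan for sites:
  KluIX TAACTT/0: at [10, 35, 56, 141, 225] ⇒ [10, 35, 56, 141, 225]
  TgoIX CGATCA/6: at [0, 17, 76, 103, 109, 121, 198, 219] ⇒ [6, 23, 82, 109, 115, 127, 204, 225]
  EstII GATATGGA/4: at [27, 43, 82, 149, 164, 178, 190, 204] ⇒ [31, 47, 86, 153, 168, 182, 194, 208]

All cut coordinates (distinct, sorted): [6, 10, 23, 31, 35, 47, 56, 82, 86, 109, 115, 127, 141, 153, 168, 182, 194, 204, 208, 225]

Fragment lengths:
  [0,6): 6 bp
  [6,10): 4 bp
  [10,23): 13 bp
  [23,31): 8 bp
  [31,35): 4 bp
  [35,47): 12 bp
  [47,56): 9 bp
  [56,82): 26 bp
  [82,86): 4 bp
  [86,109): 23 bp
  [109,115): 6 bp
  [115,127): 12 bp
  [127,141): 14 bp
  [141,153): 12 bp
  [153,168): 15 bp
  [168,182): 14 bp
  [182,194): 12 bp
  [194,204): 10 bp
  [204,208): 4 bp
  [208,225): 17 bp
  [225,237): 12 bp

[4,4,4,4,6,6,8,9,10,12,12,12,12,12,13,14,14,15,17,23,26]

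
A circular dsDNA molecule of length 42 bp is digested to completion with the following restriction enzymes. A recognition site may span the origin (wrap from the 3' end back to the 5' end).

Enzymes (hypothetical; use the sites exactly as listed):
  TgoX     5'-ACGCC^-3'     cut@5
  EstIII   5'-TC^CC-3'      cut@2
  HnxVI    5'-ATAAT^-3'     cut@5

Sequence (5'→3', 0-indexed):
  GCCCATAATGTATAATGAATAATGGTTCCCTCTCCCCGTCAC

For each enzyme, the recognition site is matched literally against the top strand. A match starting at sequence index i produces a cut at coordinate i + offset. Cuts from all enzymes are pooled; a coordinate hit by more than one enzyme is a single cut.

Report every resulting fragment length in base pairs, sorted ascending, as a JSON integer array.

[5,6,6,7,7,11]

Site scan:
  TgoX (ACGCC, off=5): starts [40] → cuts [3]
  EstIII (TCCC, off=2): starts [26, 32] → cuts [28, 34]
  HnxVI (ATAAT, off=5): starts [4, 11, 18] → cuts [9, 16, 23]

All cut coordinates (distinct, sorted): [3, 9, 16, 23, 28, 34]

Fragments:
  3→9: 6 bp
  9→16: 7 bp
  16→23: 7 bp
  23→28: 5 bp
  28→34: 6 bp
  34→3 (wrap): 42-34+3 = 11 bp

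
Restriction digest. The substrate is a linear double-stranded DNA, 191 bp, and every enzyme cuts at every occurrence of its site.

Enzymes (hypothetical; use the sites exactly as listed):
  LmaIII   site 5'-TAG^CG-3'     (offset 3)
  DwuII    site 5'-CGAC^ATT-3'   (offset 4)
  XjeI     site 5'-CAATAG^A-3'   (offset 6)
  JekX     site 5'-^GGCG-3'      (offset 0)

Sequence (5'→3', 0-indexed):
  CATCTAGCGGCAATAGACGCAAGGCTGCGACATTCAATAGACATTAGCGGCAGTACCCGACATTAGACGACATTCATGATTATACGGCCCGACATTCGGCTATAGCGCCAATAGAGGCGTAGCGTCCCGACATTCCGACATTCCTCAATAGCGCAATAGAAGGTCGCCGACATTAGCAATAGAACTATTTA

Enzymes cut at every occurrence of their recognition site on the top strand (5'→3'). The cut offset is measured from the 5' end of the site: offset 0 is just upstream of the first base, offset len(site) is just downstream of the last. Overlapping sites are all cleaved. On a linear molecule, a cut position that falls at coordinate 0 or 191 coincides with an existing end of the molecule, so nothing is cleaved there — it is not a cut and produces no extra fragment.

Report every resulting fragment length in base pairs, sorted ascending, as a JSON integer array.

Per-enzyme occurrences:
  LmaIII TAGCG/3: at [4, 44, 102, 119, 148] ⇒ [7, 47, 105, 122, 151]
  DwuII CGACATT/4: at [27, 57, 67, 89, 127, 135, 167] ⇒ [31, 61, 71, 93, 131, 139, 171]
  XjeI CAATAGA/6: at [10, 34, 108, 153, 176] ⇒ [16, 40, 114, 159, 182]
  JekX GGCG/0: at [115] ⇒ [115]

All cut coordinates (distinct, sorted): [7, 16, 31, 40, 47, 61, 71, 93, 105, 114, 115, 122, 131, 139, 151, 159, 171, 182]

Fragment lengths:
  [0,7): 7 bp
  [7,16): 9 bp
  [16,31): 15 bp
  [31,40): 9 bp
  [40,47): 7 bp
  [47,61): 14 bp
  [61,71): 10 bp
  [71,93): 22 bp
  [93,105): 12 bp
  [105,114): 9 bp
  [114,115): 1 bp
  [115,122): 7 bp
  [122,131): 9 bp
  [131,139): 8 bp
  [139,151): 12 bp
  [151,159): 8 bp
  [159,171): 12 bp
  [171,182): 11 bp
  [182,191): 9 bp

[1,7,7,7,8,8,9,9,9,9,9,10,11,12,12,12,14,15,22]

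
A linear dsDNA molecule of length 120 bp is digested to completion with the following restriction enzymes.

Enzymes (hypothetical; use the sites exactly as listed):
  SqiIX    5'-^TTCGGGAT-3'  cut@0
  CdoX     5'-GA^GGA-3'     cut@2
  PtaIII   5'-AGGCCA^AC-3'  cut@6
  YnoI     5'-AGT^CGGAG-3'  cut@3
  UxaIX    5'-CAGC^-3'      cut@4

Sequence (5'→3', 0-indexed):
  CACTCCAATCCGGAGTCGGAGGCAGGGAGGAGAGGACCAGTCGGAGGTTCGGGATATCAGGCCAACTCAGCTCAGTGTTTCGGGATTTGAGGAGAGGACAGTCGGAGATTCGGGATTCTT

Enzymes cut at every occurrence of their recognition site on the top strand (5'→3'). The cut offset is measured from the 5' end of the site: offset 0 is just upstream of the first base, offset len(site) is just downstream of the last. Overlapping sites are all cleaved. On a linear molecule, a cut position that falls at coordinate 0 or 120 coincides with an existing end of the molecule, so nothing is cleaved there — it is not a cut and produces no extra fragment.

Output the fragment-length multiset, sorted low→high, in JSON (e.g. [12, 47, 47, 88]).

Per-enzyme occurrences:
  SqiIX TTCGGGAT/0: at [47, 78, 108] ⇒ [47, 78, 108]
  CdoX GAGGA/2: at [26, 31, 88, 93] ⇒ [28, 33, 90, 95]
  PtaIII AGGCCAAC/6: at [58] ⇒ [64]
  YnoI AGTCGGAG/3: at [13, 38, 99] ⇒ [16, 41, 102]
  UxaIX CAGC/4: at [67] ⇒ [71]

Pooled cuts: [16, 28, 33, 41, 47, 64, 71, 78, 90, 95, 102, 108]

Fragment lengths:
  [0,16): 16 bp
  [16,28): 12 bp
  [28,33): 5 bp
  [33,41): 8 bp
  [41,47): 6 bp
  [47,64): 17 bp
  [64,71): 7 bp
  [71,78): 7 bp
  [78,90): 12 bp
  [90,95): 5 bp
  [95,102): 7 bp
  [102,108): 6 bp
  [108,120): 12 bp

[5,5,6,6,7,7,7,8,12,12,12,16,17]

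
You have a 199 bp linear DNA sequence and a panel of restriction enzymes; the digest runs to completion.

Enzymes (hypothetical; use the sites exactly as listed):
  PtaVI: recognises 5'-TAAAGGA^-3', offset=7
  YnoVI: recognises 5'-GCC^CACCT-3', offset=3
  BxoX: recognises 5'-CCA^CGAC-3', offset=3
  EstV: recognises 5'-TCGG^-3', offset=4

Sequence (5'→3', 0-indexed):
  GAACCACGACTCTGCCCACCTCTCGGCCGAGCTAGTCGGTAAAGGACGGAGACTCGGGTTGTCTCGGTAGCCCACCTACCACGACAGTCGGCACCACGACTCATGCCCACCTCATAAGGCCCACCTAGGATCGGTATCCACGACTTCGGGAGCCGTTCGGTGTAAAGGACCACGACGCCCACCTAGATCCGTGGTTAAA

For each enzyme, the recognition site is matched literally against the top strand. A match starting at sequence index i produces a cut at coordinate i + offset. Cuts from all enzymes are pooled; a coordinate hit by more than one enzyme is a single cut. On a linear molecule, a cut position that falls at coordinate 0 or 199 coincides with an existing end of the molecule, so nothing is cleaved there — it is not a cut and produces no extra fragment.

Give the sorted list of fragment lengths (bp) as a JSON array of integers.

[3,5,5,6,6,7,7,9,9,9,10,10,10,10,11,11,11,13,13,14,20]

Scan for sites:
  PtaVI (TAAAGGA, off=7): starts [39, 162] → cuts [46, 169]
  YnoVI (GCCCACCT, off=3): starts [13, 69, 104, 118, 176] → cuts [16, 72, 107, 121, 179]
  BxoX (CCACGAC, off=3): starts [3, 78, 93, 137, 169] → cuts [6, 81, 96, 140, 172]
  EstV (TCGG, off=4): starts [22, 35, 53, 63, 87, 130, 145, 156] → cuts [26, 39, 57, 67, 91, 134, 149, 160]

Pooled cuts: [6, 16, 26, 39, 46, 57, 67, 72, 81, 91, 96, 107, 121, 134, 140, 149, 160, 169, 172, 179]

Fragments:
  [0,6): 6 bp
  [6,16): 10 bp
  [16,26): 10 bp
  [26,39): 13 bp
  [39,46): 7 bp
  [46,57): 11 bp
  [57,67): 10 bp
  [67,72): 5 bp
  [72,81): 9 bp
  [81,91): 10 bp
  [91,96): 5 bp
  [96,107): 11 bp
  [107,121): 14 bp
  [121,134): 13 bp
  [134,140): 6 bp
  [140,149): 9 bp
  [149,160): 11 bp
  [160,169): 9 bp
  [169,172): 3 bp
  [172,179): 7 bp
  [179,199): 20 bp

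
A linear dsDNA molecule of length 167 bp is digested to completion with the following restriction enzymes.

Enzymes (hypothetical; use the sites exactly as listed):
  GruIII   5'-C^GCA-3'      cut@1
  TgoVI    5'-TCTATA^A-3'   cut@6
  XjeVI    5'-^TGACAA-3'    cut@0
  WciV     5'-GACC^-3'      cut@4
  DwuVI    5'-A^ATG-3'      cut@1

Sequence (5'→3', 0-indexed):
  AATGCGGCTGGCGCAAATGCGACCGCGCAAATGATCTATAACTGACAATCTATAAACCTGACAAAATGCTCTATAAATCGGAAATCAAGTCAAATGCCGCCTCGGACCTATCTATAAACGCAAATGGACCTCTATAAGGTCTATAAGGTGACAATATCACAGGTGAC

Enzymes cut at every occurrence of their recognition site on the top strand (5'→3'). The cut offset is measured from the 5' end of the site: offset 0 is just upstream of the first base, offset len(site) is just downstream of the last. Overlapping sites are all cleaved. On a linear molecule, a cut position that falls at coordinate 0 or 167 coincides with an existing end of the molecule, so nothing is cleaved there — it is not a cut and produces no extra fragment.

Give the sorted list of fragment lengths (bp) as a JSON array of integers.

[1,2,2,3,3,4,4,4,4,6,7,7,8,8,9,10,10,11,12,15,18,19]

Per-enzyme occurrences:
  GruIII CGCA/1: at [11, 25, 118] ⇒ [12, 26, 119]
  TgoVI TCTATAA/6: at [34, 48, 69, 110, 130, 139] ⇒ [40, 54, 75, 116, 136, 145]
  XjeVI TGACAA/0: at [42, 58, 148] ⇒ [42, 58, 148]
  WciV GACC/4: at [20, 104, 126] ⇒ [24, 108, 130]
  DwuVI AATG/1: at [0, 15, 29, 64, 92, 122] ⇒ [1, 16, 30, 65, 93, 123]

Pooled cuts: [1, 12, 16, 24, 26, 30, 40, 42, 54, 58, 65, 75, 93, 108, 116, 119, 123, 130, 136, 145, 148]

Fragment lengths:
  [0,1): 1 bp
  [1,12): 11 bp
  [12,16): 4 bp
  [16,24): 8 bp
  [24,26): 2 bp
  [26,30): 4 bp
  [30,40): 10 bp
  [40,42): 2 bp
  [42,54): 12 bp
  [54,58): 4 bp
  [58,65): 7 bp
  [65,75): 10 bp
  [75,93): 18 bp
  [93,108): 15 bp
  [108,116): 8 bp
  [116,119): 3 bp
  [119,123): 4 bp
  [123,130): 7 bp
  [130,136): 6 bp
  [136,145): 9 bp
  [145,148): 3 bp
  [148,167): 19 bp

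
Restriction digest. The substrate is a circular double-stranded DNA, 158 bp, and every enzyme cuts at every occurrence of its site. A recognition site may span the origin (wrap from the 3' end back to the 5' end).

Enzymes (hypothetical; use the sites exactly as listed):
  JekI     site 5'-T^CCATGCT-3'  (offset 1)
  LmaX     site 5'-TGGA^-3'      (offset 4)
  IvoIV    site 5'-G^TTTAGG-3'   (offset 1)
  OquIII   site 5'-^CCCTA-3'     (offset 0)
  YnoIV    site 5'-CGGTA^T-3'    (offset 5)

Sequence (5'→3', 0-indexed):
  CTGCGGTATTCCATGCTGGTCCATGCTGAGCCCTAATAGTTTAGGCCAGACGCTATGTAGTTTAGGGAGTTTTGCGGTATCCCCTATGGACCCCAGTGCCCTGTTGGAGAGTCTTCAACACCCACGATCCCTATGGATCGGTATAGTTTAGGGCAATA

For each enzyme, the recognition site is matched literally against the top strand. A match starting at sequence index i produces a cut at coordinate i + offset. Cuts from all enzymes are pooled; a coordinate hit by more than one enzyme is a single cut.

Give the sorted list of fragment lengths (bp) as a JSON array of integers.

[2,2,3,6,9,9,9,10,10,18,19,20,20,21]

Scan for sites:
  JekI TCCATGCT/1: at [9, 19] ⇒ [10, 20]
  LmaX TGGA/4: at [86, 104, 133] ⇒ [90, 108, 137]
  IvoIV GTTTAGG/1: at [38, 59, 145] ⇒ [39, 60, 146]
  OquIII CCCTA/0: at [30, 81, 128] ⇒ [30, 81, 128]
  YnoIV CGGTAT/5: at [3, 74, 138] ⇒ [8, 79, 143]

All cut coordinates (distinct, sorted): [8, 10, 20, 30, 39, 60, 79, 81, 90, 108, 128, 137, 143, 146]

Fragment lengths:
  8→10: 2 bp
  10→20: 10 bp
  20→30: 10 bp
  30→39: 9 bp
  39→60: 21 bp
  60→79: 19 bp
  79→81: 2 bp
  81→90: 9 bp
  90→108: 18 bp
  108→128: 20 bp
  128→137: 9 bp
  137→143: 6 bp
  143→146: 3 bp
  146→8 (wrap): 158-146+8 = 20 bp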